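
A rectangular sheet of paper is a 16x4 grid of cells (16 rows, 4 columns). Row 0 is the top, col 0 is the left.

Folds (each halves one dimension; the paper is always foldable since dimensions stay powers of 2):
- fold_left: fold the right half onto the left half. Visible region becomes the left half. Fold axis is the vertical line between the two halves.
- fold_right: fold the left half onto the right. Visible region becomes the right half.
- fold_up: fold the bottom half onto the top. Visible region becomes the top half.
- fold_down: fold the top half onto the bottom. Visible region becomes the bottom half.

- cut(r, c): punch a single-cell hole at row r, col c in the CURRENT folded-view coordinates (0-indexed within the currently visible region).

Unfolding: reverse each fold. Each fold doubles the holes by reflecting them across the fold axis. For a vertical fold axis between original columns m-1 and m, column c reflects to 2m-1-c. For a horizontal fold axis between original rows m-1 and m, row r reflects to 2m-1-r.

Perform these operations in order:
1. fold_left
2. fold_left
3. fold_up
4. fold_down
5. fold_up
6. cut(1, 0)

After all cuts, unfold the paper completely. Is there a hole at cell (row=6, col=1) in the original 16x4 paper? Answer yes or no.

Answer: yes

Derivation:
Op 1 fold_left: fold axis v@2; visible region now rows[0,16) x cols[0,2) = 16x2
Op 2 fold_left: fold axis v@1; visible region now rows[0,16) x cols[0,1) = 16x1
Op 3 fold_up: fold axis h@8; visible region now rows[0,8) x cols[0,1) = 8x1
Op 4 fold_down: fold axis h@4; visible region now rows[4,8) x cols[0,1) = 4x1
Op 5 fold_up: fold axis h@6; visible region now rows[4,6) x cols[0,1) = 2x1
Op 6 cut(1, 0): punch at orig (5,0); cuts so far [(5, 0)]; region rows[4,6) x cols[0,1) = 2x1
Unfold 1 (reflect across h@6): 2 holes -> [(5, 0), (6, 0)]
Unfold 2 (reflect across h@4): 4 holes -> [(1, 0), (2, 0), (5, 0), (6, 0)]
Unfold 3 (reflect across h@8): 8 holes -> [(1, 0), (2, 0), (5, 0), (6, 0), (9, 0), (10, 0), (13, 0), (14, 0)]
Unfold 4 (reflect across v@1): 16 holes -> [(1, 0), (1, 1), (2, 0), (2, 1), (5, 0), (5, 1), (6, 0), (6, 1), (9, 0), (9, 1), (10, 0), (10, 1), (13, 0), (13, 1), (14, 0), (14, 1)]
Unfold 5 (reflect across v@2): 32 holes -> [(1, 0), (1, 1), (1, 2), (1, 3), (2, 0), (2, 1), (2, 2), (2, 3), (5, 0), (5, 1), (5, 2), (5, 3), (6, 0), (6, 1), (6, 2), (6, 3), (9, 0), (9, 1), (9, 2), (9, 3), (10, 0), (10, 1), (10, 2), (10, 3), (13, 0), (13, 1), (13, 2), (13, 3), (14, 0), (14, 1), (14, 2), (14, 3)]
Holes: [(1, 0), (1, 1), (1, 2), (1, 3), (2, 0), (2, 1), (2, 2), (2, 3), (5, 0), (5, 1), (5, 2), (5, 3), (6, 0), (6, 1), (6, 2), (6, 3), (9, 0), (9, 1), (9, 2), (9, 3), (10, 0), (10, 1), (10, 2), (10, 3), (13, 0), (13, 1), (13, 2), (13, 3), (14, 0), (14, 1), (14, 2), (14, 3)]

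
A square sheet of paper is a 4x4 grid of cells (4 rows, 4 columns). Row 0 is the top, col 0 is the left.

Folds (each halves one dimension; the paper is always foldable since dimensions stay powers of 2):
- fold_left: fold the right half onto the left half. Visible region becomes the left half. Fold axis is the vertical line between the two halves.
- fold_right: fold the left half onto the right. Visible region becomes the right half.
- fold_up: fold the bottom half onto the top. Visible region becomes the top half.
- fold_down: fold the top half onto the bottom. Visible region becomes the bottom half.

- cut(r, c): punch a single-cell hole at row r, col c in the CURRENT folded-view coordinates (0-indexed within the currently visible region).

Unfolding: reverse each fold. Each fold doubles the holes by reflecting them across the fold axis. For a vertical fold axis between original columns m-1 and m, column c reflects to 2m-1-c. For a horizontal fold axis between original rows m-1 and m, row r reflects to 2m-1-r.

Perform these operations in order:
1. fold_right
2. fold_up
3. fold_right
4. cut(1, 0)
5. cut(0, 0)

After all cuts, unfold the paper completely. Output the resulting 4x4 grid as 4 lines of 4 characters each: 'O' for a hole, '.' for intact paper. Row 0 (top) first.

Op 1 fold_right: fold axis v@2; visible region now rows[0,4) x cols[2,4) = 4x2
Op 2 fold_up: fold axis h@2; visible region now rows[0,2) x cols[2,4) = 2x2
Op 3 fold_right: fold axis v@3; visible region now rows[0,2) x cols[3,4) = 2x1
Op 4 cut(1, 0): punch at orig (1,3); cuts so far [(1, 3)]; region rows[0,2) x cols[3,4) = 2x1
Op 5 cut(0, 0): punch at orig (0,3); cuts so far [(0, 3), (1, 3)]; region rows[0,2) x cols[3,4) = 2x1
Unfold 1 (reflect across v@3): 4 holes -> [(0, 2), (0, 3), (1, 2), (1, 3)]
Unfold 2 (reflect across h@2): 8 holes -> [(0, 2), (0, 3), (1, 2), (1, 3), (2, 2), (2, 3), (3, 2), (3, 3)]
Unfold 3 (reflect across v@2): 16 holes -> [(0, 0), (0, 1), (0, 2), (0, 3), (1, 0), (1, 1), (1, 2), (1, 3), (2, 0), (2, 1), (2, 2), (2, 3), (3, 0), (3, 1), (3, 2), (3, 3)]

Answer: OOOO
OOOO
OOOO
OOOO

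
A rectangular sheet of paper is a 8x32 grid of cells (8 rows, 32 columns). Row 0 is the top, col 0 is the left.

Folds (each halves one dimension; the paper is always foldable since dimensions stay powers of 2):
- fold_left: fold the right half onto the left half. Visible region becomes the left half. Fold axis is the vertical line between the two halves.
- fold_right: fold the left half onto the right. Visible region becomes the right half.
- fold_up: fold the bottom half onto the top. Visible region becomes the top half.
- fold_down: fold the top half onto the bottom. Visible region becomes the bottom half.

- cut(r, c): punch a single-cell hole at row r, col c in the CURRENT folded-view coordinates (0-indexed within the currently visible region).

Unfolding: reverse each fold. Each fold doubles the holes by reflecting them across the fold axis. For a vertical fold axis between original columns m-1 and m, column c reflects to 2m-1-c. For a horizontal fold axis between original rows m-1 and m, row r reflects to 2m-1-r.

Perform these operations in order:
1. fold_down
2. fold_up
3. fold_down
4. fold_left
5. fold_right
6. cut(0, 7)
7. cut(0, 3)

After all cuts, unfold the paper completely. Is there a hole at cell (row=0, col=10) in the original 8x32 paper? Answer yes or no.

Answer: no

Derivation:
Op 1 fold_down: fold axis h@4; visible region now rows[4,8) x cols[0,32) = 4x32
Op 2 fold_up: fold axis h@6; visible region now rows[4,6) x cols[0,32) = 2x32
Op 3 fold_down: fold axis h@5; visible region now rows[5,6) x cols[0,32) = 1x32
Op 4 fold_left: fold axis v@16; visible region now rows[5,6) x cols[0,16) = 1x16
Op 5 fold_right: fold axis v@8; visible region now rows[5,6) x cols[8,16) = 1x8
Op 6 cut(0, 7): punch at orig (5,15); cuts so far [(5, 15)]; region rows[5,6) x cols[8,16) = 1x8
Op 7 cut(0, 3): punch at orig (5,11); cuts so far [(5, 11), (5, 15)]; region rows[5,6) x cols[8,16) = 1x8
Unfold 1 (reflect across v@8): 4 holes -> [(5, 0), (5, 4), (5, 11), (5, 15)]
Unfold 2 (reflect across v@16): 8 holes -> [(5, 0), (5, 4), (5, 11), (5, 15), (5, 16), (5, 20), (5, 27), (5, 31)]
Unfold 3 (reflect across h@5): 16 holes -> [(4, 0), (4, 4), (4, 11), (4, 15), (4, 16), (4, 20), (4, 27), (4, 31), (5, 0), (5, 4), (5, 11), (5, 15), (5, 16), (5, 20), (5, 27), (5, 31)]
Unfold 4 (reflect across h@6): 32 holes -> [(4, 0), (4, 4), (4, 11), (4, 15), (4, 16), (4, 20), (4, 27), (4, 31), (5, 0), (5, 4), (5, 11), (5, 15), (5, 16), (5, 20), (5, 27), (5, 31), (6, 0), (6, 4), (6, 11), (6, 15), (6, 16), (6, 20), (6, 27), (6, 31), (7, 0), (7, 4), (7, 11), (7, 15), (7, 16), (7, 20), (7, 27), (7, 31)]
Unfold 5 (reflect across h@4): 64 holes -> [(0, 0), (0, 4), (0, 11), (0, 15), (0, 16), (0, 20), (0, 27), (0, 31), (1, 0), (1, 4), (1, 11), (1, 15), (1, 16), (1, 20), (1, 27), (1, 31), (2, 0), (2, 4), (2, 11), (2, 15), (2, 16), (2, 20), (2, 27), (2, 31), (3, 0), (3, 4), (3, 11), (3, 15), (3, 16), (3, 20), (3, 27), (3, 31), (4, 0), (4, 4), (4, 11), (4, 15), (4, 16), (4, 20), (4, 27), (4, 31), (5, 0), (5, 4), (5, 11), (5, 15), (5, 16), (5, 20), (5, 27), (5, 31), (6, 0), (6, 4), (6, 11), (6, 15), (6, 16), (6, 20), (6, 27), (6, 31), (7, 0), (7, 4), (7, 11), (7, 15), (7, 16), (7, 20), (7, 27), (7, 31)]
Holes: [(0, 0), (0, 4), (0, 11), (0, 15), (0, 16), (0, 20), (0, 27), (0, 31), (1, 0), (1, 4), (1, 11), (1, 15), (1, 16), (1, 20), (1, 27), (1, 31), (2, 0), (2, 4), (2, 11), (2, 15), (2, 16), (2, 20), (2, 27), (2, 31), (3, 0), (3, 4), (3, 11), (3, 15), (3, 16), (3, 20), (3, 27), (3, 31), (4, 0), (4, 4), (4, 11), (4, 15), (4, 16), (4, 20), (4, 27), (4, 31), (5, 0), (5, 4), (5, 11), (5, 15), (5, 16), (5, 20), (5, 27), (5, 31), (6, 0), (6, 4), (6, 11), (6, 15), (6, 16), (6, 20), (6, 27), (6, 31), (7, 0), (7, 4), (7, 11), (7, 15), (7, 16), (7, 20), (7, 27), (7, 31)]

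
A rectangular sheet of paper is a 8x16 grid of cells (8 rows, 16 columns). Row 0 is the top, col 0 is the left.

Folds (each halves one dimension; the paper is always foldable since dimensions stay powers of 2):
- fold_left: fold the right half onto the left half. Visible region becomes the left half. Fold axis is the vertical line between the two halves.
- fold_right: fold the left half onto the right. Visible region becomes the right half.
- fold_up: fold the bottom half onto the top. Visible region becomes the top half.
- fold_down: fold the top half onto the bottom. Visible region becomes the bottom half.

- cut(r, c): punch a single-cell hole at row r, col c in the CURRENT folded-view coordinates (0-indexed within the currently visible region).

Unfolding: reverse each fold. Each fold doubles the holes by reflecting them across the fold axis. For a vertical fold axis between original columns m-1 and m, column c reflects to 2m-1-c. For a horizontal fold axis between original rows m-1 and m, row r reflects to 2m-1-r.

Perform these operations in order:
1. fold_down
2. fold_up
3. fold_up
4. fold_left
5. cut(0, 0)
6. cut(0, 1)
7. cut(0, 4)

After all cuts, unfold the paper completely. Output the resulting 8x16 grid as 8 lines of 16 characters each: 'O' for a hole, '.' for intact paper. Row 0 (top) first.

Answer: OO..O......O..OO
OO..O......O..OO
OO..O......O..OO
OO..O......O..OO
OO..O......O..OO
OO..O......O..OO
OO..O......O..OO
OO..O......O..OO

Derivation:
Op 1 fold_down: fold axis h@4; visible region now rows[4,8) x cols[0,16) = 4x16
Op 2 fold_up: fold axis h@6; visible region now rows[4,6) x cols[0,16) = 2x16
Op 3 fold_up: fold axis h@5; visible region now rows[4,5) x cols[0,16) = 1x16
Op 4 fold_left: fold axis v@8; visible region now rows[4,5) x cols[0,8) = 1x8
Op 5 cut(0, 0): punch at orig (4,0); cuts so far [(4, 0)]; region rows[4,5) x cols[0,8) = 1x8
Op 6 cut(0, 1): punch at orig (4,1); cuts so far [(4, 0), (4, 1)]; region rows[4,5) x cols[0,8) = 1x8
Op 7 cut(0, 4): punch at orig (4,4); cuts so far [(4, 0), (4, 1), (4, 4)]; region rows[4,5) x cols[0,8) = 1x8
Unfold 1 (reflect across v@8): 6 holes -> [(4, 0), (4, 1), (4, 4), (4, 11), (4, 14), (4, 15)]
Unfold 2 (reflect across h@5): 12 holes -> [(4, 0), (4, 1), (4, 4), (4, 11), (4, 14), (4, 15), (5, 0), (5, 1), (5, 4), (5, 11), (5, 14), (5, 15)]
Unfold 3 (reflect across h@6): 24 holes -> [(4, 0), (4, 1), (4, 4), (4, 11), (4, 14), (4, 15), (5, 0), (5, 1), (5, 4), (5, 11), (5, 14), (5, 15), (6, 0), (6, 1), (6, 4), (6, 11), (6, 14), (6, 15), (7, 0), (7, 1), (7, 4), (7, 11), (7, 14), (7, 15)]
Unfold 4 (reflect across h@4): 48 holes -> [(0, 0), (0, 1), (0, 4), (0, 11), (0, 14), (0, 15), (1, 0), (1, 1), (1, 4), (1, 11), (1, 14), (1, 15), (2, 0), (2, 1), (2, 4), (2, 11), (2, 14), (2, 15), (3, 0), (3, 1), (3, 4), (3, 11), (3, 14), (3, 15), (4, 0), (4, 1), (4, 4), (4, 11), (4, 14), (4, 15), (5, 0), (5, 1), (5, 4), (5, 11), (5, 14), (5, 15), (6, 0), (6, 1), (6, 4), (6, 11), (6, 14), (6, 15), (7, 0), (7, 1), (7, 4), (7, 11), (7, 14), (7, 15)]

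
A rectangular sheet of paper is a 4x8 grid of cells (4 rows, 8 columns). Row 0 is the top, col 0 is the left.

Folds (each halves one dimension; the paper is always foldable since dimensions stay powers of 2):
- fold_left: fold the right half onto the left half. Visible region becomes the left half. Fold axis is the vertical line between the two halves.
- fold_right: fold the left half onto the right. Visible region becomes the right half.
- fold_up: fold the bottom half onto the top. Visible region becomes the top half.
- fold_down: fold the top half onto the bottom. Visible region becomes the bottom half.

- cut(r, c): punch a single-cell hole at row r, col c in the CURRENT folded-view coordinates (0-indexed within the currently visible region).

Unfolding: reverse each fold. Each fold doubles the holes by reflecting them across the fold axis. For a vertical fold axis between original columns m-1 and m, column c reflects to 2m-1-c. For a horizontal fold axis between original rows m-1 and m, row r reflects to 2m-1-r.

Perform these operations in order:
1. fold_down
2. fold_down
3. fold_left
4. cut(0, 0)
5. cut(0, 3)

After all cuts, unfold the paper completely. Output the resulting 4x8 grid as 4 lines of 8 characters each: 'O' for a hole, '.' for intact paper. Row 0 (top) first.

Answer: O..OO..O
O..OO..O
O..OO..O
O..OO..O

Derivation:
Op 1 fold_down: fold axis h@2; visible region now rows[2,4) x cols[0,8) = 2x8
Op 2 fold_down: fold axis h@3; visible region now rows[3,4) x cols[0,8) = 1x8
Op 3 fold_left: fold axis v@4; visible region now rows[3,4) x cols[0,4) = 1x4
Op 4 cut(0, 0): punch at orig (3,0); cuts so far [(3, 0)]; region rows[3,4) x cols[0,4) = 1x4
Op 5 cut(0, 3): punch at orig (3,3); cuts so far [(3, 0), (3, 3)]; region rows[3,4) x cols[0,4) = 1x4
Unfold 1 (reflect across v@4): 4 holes -> [(3, 0), (3, 3), (3, 4), (3, 7)]
Unfold 2 (reflect across h@3): 8 holes -> [(2, 0), (2, 3), (2, 4), (2, 7), (3, 0), (3, 3), (3, 4), (3, 7)]
Unfold 3 (reflect across h@2): 16 holes -> [(0, 0), (0, 3), (0, 4), (0, 7), (1, 0), (1, 3), (1, 4), (1, 7), (2, 0), (2, 3), (2, 4), (2, 7), (3, 0), (3, 3), (3, 4), (3, 7)]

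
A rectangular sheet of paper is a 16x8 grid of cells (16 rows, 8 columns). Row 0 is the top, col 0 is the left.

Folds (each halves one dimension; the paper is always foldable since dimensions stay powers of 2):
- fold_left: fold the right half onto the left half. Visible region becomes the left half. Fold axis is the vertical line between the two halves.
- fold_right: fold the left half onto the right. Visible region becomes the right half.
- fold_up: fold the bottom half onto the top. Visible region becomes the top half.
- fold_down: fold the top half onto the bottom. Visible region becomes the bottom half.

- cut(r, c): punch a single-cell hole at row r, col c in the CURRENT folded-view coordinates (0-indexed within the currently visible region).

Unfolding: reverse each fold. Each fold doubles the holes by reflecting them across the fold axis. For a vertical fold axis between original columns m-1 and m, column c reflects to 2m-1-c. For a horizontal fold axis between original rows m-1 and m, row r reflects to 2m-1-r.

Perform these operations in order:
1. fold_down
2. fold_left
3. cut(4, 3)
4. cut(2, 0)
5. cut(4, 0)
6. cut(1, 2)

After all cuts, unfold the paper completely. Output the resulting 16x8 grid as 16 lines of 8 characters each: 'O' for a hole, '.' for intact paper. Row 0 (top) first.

Answer: ........
........
........
O..OO..O
........
O......O
..O..O..
........
........
..O..O..
O......O
........
O..OO..O
........
........
........

Derivation:
Op 1 fold_down: fold axis h@8; visible region now rows[8,16) x cols[0,8) = 8x8
Op 2 fold_left: fold axis v@4; visible region now rows[8,16) x cols[0,4) = 8x4
Op 3 cut(4, 3): punch at orig (12,3); cuts so far [(12, 3)]; region rows[8,16) x cols[0,4) = 8x4
Op 4 cut(2, 0): punch at orig (10,0); cuts so far [(10, 0), (12, 3)]; region rows[8,16) x cols[0,4) = 8x4
Op 5 cut(4, 0): punch at orig (12,0); cuts so far [(10, 0), (12, 0), (12, 3)]; region rows[8,16) x cols[0,4) = 8x4
Op 6 cut(1, 2): punch at orig (9,2); cuts so far [(9, 2), (10, 0), (12, 0), (12, 3)]; region rows[8,16) x cols[0,4) = 8x4
Unfold 1 (reflect across v@4): 8 holes -> [(9, 2), (9, 5), (10, 0), (10, 7), (12, 0), (12, 3), (12, 4), (12, 7)]
Unfold 2 (reflect across h@8): 16 holes -> [(3, 0), (3, 3), (3, 4), (3, 7), (5, 0), (5, 7), (6, 2), (6, 5), (9, 2), (9, 5), (10, 0), (10, 7), (12, 0), (12, 3), (12, 4), (12, 7)]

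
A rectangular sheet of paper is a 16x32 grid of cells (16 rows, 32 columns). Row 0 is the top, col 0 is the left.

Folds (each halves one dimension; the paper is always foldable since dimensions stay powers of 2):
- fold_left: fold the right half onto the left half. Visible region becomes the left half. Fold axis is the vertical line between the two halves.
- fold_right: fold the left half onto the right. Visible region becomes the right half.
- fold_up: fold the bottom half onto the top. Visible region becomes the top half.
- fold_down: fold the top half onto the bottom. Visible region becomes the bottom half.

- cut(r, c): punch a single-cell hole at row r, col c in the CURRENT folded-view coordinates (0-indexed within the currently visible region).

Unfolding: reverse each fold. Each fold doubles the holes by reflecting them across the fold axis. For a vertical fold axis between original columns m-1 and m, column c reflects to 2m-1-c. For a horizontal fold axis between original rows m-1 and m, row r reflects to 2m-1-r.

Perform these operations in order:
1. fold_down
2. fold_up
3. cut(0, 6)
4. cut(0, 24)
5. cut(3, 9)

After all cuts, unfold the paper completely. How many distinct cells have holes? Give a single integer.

Op 1 fold_down: fold axis h@8; visible region now rows[8,16) x cols[0,32) = 8x32
Op 2 fold_up: fold axis h@12; visible region now rows[8,12) x cols[0,32) = 4x32
Op 3 cut(0, 6): punch at orig (8,6); cuts so far [(8, 6)]; region rows[8,12) x cols[0,32) = 4x32
Op 4 cut(0, 24): punch at orig (8,24); cuts so far [(8, 6), (8, 24)]; region rows[8,12) x cols[0,32) = 4x32
Op 5 cut(3, 9): punch at orig (11,9); cuts so far [(8, 6), (8, 24), (11, 9)]; region rows[8,12) x cols[0,32) = 4x32
Unfold 1 (reflect across h@12): 6 holes -> [(8, 6), (8, 24), (11, 9), (12, 9), (15, 6), (15, 24)]
Unfold 2 (reflect across h@8): 12 holes -> [(0, 6), (0, 24), (3, 9), (4, 9), (7, 6), (7, 24), (8, 6), (8, 24), (11, 9), (12, 9), (15, 6), (15, 24)]

Answer: 12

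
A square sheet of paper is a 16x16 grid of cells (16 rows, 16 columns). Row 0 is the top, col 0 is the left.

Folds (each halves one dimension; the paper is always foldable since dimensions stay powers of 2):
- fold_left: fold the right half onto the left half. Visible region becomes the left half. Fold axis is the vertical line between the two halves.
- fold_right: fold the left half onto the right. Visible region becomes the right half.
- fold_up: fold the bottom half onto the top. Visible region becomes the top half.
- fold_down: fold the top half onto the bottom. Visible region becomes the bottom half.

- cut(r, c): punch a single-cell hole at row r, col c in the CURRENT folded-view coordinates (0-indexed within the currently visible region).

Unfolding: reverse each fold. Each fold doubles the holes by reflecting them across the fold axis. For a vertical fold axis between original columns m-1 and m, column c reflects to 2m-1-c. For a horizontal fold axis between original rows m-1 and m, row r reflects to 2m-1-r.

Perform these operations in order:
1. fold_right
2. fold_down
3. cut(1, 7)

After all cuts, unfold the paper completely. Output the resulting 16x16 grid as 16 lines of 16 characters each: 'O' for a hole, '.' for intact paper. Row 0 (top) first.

Answer: ................
................
................
................
................
................
O..............O
................
................
O..............O
................
................
................
................
................
................

Derivation:
Op 1 fold_right: fold axis v@8; visible region now rows[0,16) x cols[8,16) = 16x8
Op 2 fold_down: fold axis h@8; visible region now rows[8,16) x cols[8,16) = 8x8
Op 3 cut(1, 7): punch at orig (9,15); cuts so far [(9, 15)]; region rows[8,16) x cols[8,16) = 8x8
Unfold 1 (reflect across h@8): 2 holes -> [(6, 15), (9, 15)]
Unfold 2 (reflect across v@8): 4 holes -> [(6, 0), (6, 15), (9, 0), (9, 15)]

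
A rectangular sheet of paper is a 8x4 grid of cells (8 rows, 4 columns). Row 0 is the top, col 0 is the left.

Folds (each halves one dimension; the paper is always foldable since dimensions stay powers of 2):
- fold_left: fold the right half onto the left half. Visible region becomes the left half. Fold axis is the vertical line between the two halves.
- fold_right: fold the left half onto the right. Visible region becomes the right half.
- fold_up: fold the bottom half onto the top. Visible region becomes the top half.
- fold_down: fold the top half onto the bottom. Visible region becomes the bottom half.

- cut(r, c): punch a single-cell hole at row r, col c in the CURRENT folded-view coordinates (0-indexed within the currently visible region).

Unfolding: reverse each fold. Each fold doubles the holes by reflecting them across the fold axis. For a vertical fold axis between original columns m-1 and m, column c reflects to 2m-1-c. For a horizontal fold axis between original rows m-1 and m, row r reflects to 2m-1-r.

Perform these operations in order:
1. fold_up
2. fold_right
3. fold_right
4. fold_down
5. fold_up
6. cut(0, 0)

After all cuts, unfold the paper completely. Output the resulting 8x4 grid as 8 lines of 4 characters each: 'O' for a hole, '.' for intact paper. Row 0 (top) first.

Answer: OOOO
OOOO
OOOO
OOOO
OOOO
OOOO
OOOO
OOOO

Derivation:
Op 1 fold_up: fold axis h@4; visible region now rows[0,4) x cols[0,4) = 4x4
Op 2 fold_right: fold axis v@2; visible region now rows[0,4) x cols[2,4) = 4x2
Op 3 fold_right: fold axis v@3; visible region now rows[0,4) x cols[3,4) = 4x1
Op 4 fold_down: fold axis h@2; visible region now rows[2,4) x cols[3,4) = 2x1
Op 5 fold_up: fold axis h@3; visible region now rows[2,3) x cols[3,4) = 1x1
Op 6 cut(0, 0): punch at orig (2,3); cuts so far [(2, 3)]; region rows[2,3) x cols[3,4) = 1x1
Unfold 1 (reflect across h@3): 2 holes -> [(2, 3), (3, 3)]
Unfold 2 (reflect across h@2): 4 holes -> [(0, 3), (1, 3), (2, 3), (3, 3)]
Unfold 3 (reflect across v@3): 8 holes -> [(0, 2), (0, 3), (1, 2), (1, 3), (2, 2), (2, 3), (3, 2), (3, 3)]
Unfold 4 (reflect across v@2): 16 holes -> [(0, 0), (0, 1), (0, 2), (0, 3), (1, 0), (1, 1), (1, 2), (1, 3), (2, 0), (2, 1), (2, 2), (2, 3), (3, 0), (3, 1), (3, 2), (3, 3)]
Unfold 5 (reflect across h@4): 32 holes -> [(0, 0), (0, 1), (0, 2), (0, 3), (1, 0), (1, 1), (1, 2), (1, 3), (2, 0), (2, 1), (2, 2), (2, 3), (3, 0), (3, 1), (3, 2), (3, 3), (4, 0), (4, 1), (4, 2), (4, 3), (5, 0), (5, 1), (5, 2), (5, 3), (6, 0), (6, 1), (6, 2), (6, 3), (7, 0), (7, 1), (7, 2), (7, 3)]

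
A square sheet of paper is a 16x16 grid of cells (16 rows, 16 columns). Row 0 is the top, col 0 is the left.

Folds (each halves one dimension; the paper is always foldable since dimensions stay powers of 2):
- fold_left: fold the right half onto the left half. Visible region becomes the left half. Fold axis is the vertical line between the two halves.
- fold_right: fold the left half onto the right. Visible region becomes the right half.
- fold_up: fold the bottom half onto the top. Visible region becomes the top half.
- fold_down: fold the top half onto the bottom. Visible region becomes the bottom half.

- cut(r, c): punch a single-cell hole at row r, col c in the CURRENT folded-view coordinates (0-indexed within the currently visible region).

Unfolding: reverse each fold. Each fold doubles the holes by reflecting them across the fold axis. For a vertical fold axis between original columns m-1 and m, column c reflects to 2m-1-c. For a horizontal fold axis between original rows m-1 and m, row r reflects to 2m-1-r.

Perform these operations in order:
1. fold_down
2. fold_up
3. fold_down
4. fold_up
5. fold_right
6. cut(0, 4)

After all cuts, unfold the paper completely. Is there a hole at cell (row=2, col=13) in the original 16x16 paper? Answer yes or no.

Op 1 fold_down: fold axis h@8; visible region now rows[8,16) x cols[0,16) = 8x16
Op 2 fold_up: fold axis h@12; visible region now rows[8,12) x cols[0,16) = 4x16
Op 3 fold_down: fold axis h@10; visible region now rows[10,12) x cols[0,16) = 2x16
Op 4 fold_up: fold axis h@11; visible region now rows[10,11) x cols[0,16) = 1x16
Op 5 fold_right: fold axis v@8; visible region now rows[10,11) x cols[8,16) = 1x8
Op 6 cut(0, 4): punch at orig (10,12); cuts so far [(10, 12)]; region rows[10,11) x cols[8,16) = 1x8
Unfold 1 (reflect across v@8): 2 holes -> [(10, 3), (10, 12)]
Unfold 2 (reflect across h@11): 4 holes -> [(10, 3), (10, 12), (11, 3), (11, 12)]
Unfold 3 (reflect across h@10): 8 holes -> [(8, 3), (8, 12), (9, 3), (9, 12), (10, 3), (10, 12), (11, 3), (11, 12)]
Unfold 4 (reflect across h@12): 16 holes -> [(8, 3), (8, 12), (9, 3), (9, 12), (10, 3), (10, 12), (11, 3), (11, 12), (12, 3), (12, 12), (13, 3), (13, 12), (14, 3), (14, 12), (15, 3), (15, 12)]
Unfold 5 (reflect across h@8): 32 holes -> [(0, 3), (0, 12), (1, 3), (1, 12), (2, 3), (2, 12), (3, 3), (3, 12), (4, 3), (4, 12), (5, 3), (5, 12), (6, 3), (6, 12), (7, 3), (7, 12), (8, 3), (8, 12), (9, 3), (9, 12), (10, 3), (10, 12), (11, 3), (11, 12), (12, 3), (12, 12), (13, 3), (13, 12), (14, 3), (14, 12), (15, 3), (15, 12)]
Holes: [(0, 3), (0, 12), (1, 3), (1, 12), (2, 3), (2, 12), (3, 3), (3, 12), (4, 3), (4, 12), (5, 3), (5, 12), (6, 3), (6, 12), (7, 3), (7, 12), (8, 3), (8, 12), (9, 3), (9, 12), (10, 3), (10, 12), (11, 3), (11, 12), (12, 3), (12, 12), (13, 3), (13, 12), (14, 3), (14, 12), (15, 3), (15, 12)]

Answer: no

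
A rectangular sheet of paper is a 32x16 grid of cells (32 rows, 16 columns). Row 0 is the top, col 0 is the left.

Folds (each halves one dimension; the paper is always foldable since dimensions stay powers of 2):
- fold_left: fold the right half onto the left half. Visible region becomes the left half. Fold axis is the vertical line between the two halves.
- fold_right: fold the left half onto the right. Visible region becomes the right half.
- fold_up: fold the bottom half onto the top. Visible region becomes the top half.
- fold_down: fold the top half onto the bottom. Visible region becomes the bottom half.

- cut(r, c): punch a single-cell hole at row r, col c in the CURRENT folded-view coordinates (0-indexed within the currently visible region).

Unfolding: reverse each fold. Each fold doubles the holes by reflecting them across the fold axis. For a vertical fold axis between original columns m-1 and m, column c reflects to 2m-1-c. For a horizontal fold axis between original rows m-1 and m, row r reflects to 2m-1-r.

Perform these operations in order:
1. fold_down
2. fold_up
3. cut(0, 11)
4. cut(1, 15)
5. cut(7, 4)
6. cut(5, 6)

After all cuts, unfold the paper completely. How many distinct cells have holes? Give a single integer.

Op 1 fold_down: fold axis h@16; visible region now rows[16,32) x cols[0,16) = 16x16
Op 2 fold_up: fold axis h@24; visible region now rows[16,24) x cols[0,16) = 8x16
Op 3 cut(0, 11): punch at orig (16,11); cuts so far [(16, 11)]; region rows[16,24) x cols[0,16) = 8x16
Op 4 cut(1, 15): punch at orig (17,15); cuts so far [(16, 11), (17, 15)]; region rows[16,24) x cols[0,16) = 8x16
Op 5 cut(7, 4): punch at orig (23,4); cuts so far [(16, 11), (17, 15), (23, 4)]; region rows[16,24) x cols[0,16) = 8x16
Op 6 cut(5, 6): punch at orig (21,6); cuts so far [(16, 11), (17, 15), (21, 6), (23, 4)]; region rows[16,24) x cols[0,16) = 8x16
Unfold 1 (reflect across h@24): 8 holes -> [(16, 11), (17, 15), (21, 6), (23, 4), (24, 4), (26, 6), (30, 15), (31, 11)]
Unfold 2 (reflect across h@16): 16 holes -> [(0, 11), (1, 15), (5, 6), (7, 4), (8, 4), (10, 6), (14, 15), (15, 11), (16, 11), (17, 15), (21, 6), (23, 4), (24, 4), (26, 6), (30, 15), (31, 11)]

Answer: 16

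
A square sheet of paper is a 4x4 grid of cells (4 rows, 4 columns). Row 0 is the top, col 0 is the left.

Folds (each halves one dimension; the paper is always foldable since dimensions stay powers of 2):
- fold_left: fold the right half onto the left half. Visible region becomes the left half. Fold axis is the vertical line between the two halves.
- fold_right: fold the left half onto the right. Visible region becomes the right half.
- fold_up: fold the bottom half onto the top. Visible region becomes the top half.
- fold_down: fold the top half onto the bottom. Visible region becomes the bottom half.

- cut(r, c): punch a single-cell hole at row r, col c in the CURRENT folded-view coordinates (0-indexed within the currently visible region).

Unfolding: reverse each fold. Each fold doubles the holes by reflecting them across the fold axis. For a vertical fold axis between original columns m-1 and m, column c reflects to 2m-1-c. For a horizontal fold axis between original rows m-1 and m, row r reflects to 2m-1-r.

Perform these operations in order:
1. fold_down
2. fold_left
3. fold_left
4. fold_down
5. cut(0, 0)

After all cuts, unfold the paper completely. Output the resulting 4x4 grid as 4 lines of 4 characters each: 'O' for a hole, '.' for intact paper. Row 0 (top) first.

Op 1 fold_down: fold axis h@2; visible region now rows[2,4) x cols[0,4) = 2x4
Op 2 fold_left: fold axis v@2; visible region now rows[2,4) x cols[0,2) = 2x2
Op 3 fold_left: fold axis v@1; visible region now rows[2,4) x cols[0,1) = 2x1
Op 4 fold_down: fold axis h@3; visible region now rows[3,4) x cols[0,1) = 1x1
Op 5 cut(0, 0): punch at orig (3,0); cuts so far [(3, 0)]; region rows[3,4) x cols[0,1) = 1x1
Unfold 1 (reflect across h@3): 2 holes -> [(2, 0), (3, 0)]
Unfold 2 (reflect across v@1): 4 holes -> [(2, 0), (2, 1), (3, 0), (3, 1)]
Unfold 3 (reflect across v@2): 8 holes -> [(2, 0), (2, 1), (2, 2), (2, 3), (3, 0), (3, 1), (3, 2), (3, 3)]
Unfold 4 (reflect across h@2): 16 holes -> [(0, 0), (0, 1), (0, 2), (0, 3), (1, 0), (1, 1), (1, 2), (1, 3), (2, 0), (2, 1), (2, 2), (2, 3), (3, 0), (3, 1), (3, 2), (3, 3)]

Answer: OOOO
OOOO
OOOO
OOOO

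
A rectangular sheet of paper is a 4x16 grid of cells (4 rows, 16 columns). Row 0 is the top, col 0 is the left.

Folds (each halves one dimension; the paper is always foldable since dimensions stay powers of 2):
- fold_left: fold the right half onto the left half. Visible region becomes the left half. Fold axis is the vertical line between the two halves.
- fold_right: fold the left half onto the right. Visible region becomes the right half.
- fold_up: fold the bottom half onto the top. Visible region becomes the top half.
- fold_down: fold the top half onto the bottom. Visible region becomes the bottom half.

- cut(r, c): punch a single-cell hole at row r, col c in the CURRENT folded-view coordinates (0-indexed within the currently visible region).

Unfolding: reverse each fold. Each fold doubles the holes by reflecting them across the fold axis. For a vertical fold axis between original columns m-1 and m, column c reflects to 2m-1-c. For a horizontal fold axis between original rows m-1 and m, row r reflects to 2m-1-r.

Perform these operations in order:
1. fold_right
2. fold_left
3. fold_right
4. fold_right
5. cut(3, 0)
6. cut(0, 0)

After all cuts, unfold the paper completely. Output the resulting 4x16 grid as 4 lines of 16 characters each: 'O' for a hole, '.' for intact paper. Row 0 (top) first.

Op 1 fold_right: fold axis v@8; visible region now rows[0,4) x cols[8,16) = 4x8
Op 2 fold_left: fold axis v@12; visible region now rows[0,4) x cols[8,12) = 4x4
Op 3 fold_right: fold axis v@10; visible region now rows[0,4) x cols[10,12) = 4x2
Op 4 fold_right: fold axis v@11; visible region now rows[0,4) x cols[11,12) = 4x1
Op 5 cut(3, 0): punch at orig (3,11); cuts so far [(3, 11)]; region rows[0,4) x cols[11,12) = 4x1
Op 6 cut(0, 0): punch at orig (0,11); cuts so far [(0, 11), (3, 11)]; region rows[0,4) x cols[11,12) = 4x1
Unfold 1 (reflect across v@11): 4 holes -> [(0, 10), (0, 11), (3, 10), (3, 11)]
Unfold 2 (reflect across v@10): 8 holes -> [(0, 8), (0, 9), (0, 10), (0, 11), (3, 8), (3, 9), (3, 10), (3, 11)]
Unfold 3 (reflect across v@12): 16 holes -> [(0, 8), (0, 9), (0, 10), (0, 11), (0, 12), (0, 13), (0, 14), (0, 15), (3, 8), (3, 9), (3, 10), (3, 11), (3, 12), (3, 13), (3, 14), (3, 15)]
Unfold 4 (reflect across v@8): 32 holes -> [(0, 0), (0, 1), (0, 2), (0, 3), (0, 4), (0, 5), (0, 6), (0, 7), (0, 8), (0, 9), (0, 10), (0, 11), (0, 12), (0, 13), (0, 14), (0, 15), (3, 0), (3, 1), (3, 2), (3, 3), (3, 4), (3, 5), (3, 6), (3, 7), (3, 8), (3, 9), (3, 10), (3, 11), (3, 12), (3, 13), (3, 14), (3, 15)]

Answer: OOOOOOOOOOOOOOOO
................
................
OOOOOOOOOOOOOOOO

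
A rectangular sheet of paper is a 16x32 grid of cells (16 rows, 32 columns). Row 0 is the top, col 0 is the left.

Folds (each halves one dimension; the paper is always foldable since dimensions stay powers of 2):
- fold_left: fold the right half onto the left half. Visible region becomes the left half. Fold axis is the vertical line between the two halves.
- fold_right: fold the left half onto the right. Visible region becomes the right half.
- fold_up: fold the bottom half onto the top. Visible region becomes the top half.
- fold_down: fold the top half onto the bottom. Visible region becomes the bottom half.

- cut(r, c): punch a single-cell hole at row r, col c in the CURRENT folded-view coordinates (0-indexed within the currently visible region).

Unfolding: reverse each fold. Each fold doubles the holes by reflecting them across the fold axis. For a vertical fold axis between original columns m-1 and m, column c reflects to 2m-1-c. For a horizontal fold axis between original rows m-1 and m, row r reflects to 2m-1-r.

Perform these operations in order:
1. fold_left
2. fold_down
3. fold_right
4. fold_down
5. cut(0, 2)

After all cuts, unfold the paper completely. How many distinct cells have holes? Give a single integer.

Answer: 16

Derivation:
Op 1 fold_left: fold axis v@16; visible region now rows[0,16) x cols[0,16) = 16x16
Op 2 fold_down: fold axis h@8; visible region now rows[8,16) x cols[0,16) = 8x16
Op 3 fold_right: fold axis v@8; visible region now rows[8,16) x cols[8,16) = 8x8
Op 4 fold_down: fold axis h@12; visible region now rows[12,16) x cols[8,16) = 4x8
Op 5 cut(0, 2): punch at orig (12,10); cuts so far [(12, 10)]; region rows[12,16) x cols[8,16) = 4x8
Unfold 1 (reflect across h@12): 2 holes -> [(11, 10), (12, 10)]
Unfold 2 (reflect across v@8): 4 holes -> [(11, 5), (11, 10), (12, 5), (12, 10)]
Unfold 3 (reflect across h@8): 8 holes -> [(3, 5), (3, 10), (4, 5), (4, 10), (11, 5), (11, 10), (12, 5), (12, 10)]
Unfold 4 (reflect across v@16): 16 holes -> [(3, 5), (3, 10), (3, 21), (3, 26), (4, 5), (4, 10), (4, 21), (4, 26), (11, 5), (11, 10), (11, 21), (11, 26), (12, 5), (12, 10), (12, 21), (12, 26)]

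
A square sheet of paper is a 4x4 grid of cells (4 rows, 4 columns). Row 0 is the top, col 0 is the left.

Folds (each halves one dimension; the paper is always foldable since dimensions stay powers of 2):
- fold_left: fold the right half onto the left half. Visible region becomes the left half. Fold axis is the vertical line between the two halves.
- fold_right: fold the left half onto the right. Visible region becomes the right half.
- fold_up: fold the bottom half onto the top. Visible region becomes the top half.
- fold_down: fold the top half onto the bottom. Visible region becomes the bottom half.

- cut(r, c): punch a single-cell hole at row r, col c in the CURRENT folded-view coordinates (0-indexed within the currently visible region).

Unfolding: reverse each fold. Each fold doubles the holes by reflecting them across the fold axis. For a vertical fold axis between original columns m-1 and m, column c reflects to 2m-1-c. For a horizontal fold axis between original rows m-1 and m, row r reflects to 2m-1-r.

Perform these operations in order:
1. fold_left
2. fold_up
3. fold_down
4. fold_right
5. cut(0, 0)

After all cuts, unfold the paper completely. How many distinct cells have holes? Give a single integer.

Answer: 16

Derivation:
Op 1 fold_left: fold axis v@2; visible region now rows[0,4) x cols[0,2) = 4x2
Op 2 fold_up: fold axis h@2; visible region now rows[0,2) x cols[0,2) = 2x2
Op 3 fold_down: fold axis h@1; visible region now rows[1,2) x cols[0,2) = 1x2
Op 4 fold_right: fold axis v@1; visible region now rows[1,2) x cols[1,2) = 1x1
Op 5 cut(0, 0): punch at orig (1,1); cuts so far [(1, 1)]; region rows[1,2) x cols[1,2) = 1x1
Unfold 1 (reflect across v@1): 2 holes -> [(1, 0), (1, 1)]
Unfold 2 (reflect across h@1): 4 holes -> [(0, 0), (0, 1), (1, 0), (1, 1)]
Unfold 3 (reflect across h@2): 8 holes -> [(0, 0), (0, 1), (1, 0), (1, 1), (2, 0), (2, 1), (3, 0), (3, 1)]
Unfold 4 (reflect across v@2): 16 holes -> [(0, 0), (0, 1), (0, 2), (0, 3), (1, 0), (1, 1), (1, 2), (1, 3), (2, 0), (2, 1), (2, 2), (2, 3), (3, 0), (3, 1), (3, 2), (3, 3)]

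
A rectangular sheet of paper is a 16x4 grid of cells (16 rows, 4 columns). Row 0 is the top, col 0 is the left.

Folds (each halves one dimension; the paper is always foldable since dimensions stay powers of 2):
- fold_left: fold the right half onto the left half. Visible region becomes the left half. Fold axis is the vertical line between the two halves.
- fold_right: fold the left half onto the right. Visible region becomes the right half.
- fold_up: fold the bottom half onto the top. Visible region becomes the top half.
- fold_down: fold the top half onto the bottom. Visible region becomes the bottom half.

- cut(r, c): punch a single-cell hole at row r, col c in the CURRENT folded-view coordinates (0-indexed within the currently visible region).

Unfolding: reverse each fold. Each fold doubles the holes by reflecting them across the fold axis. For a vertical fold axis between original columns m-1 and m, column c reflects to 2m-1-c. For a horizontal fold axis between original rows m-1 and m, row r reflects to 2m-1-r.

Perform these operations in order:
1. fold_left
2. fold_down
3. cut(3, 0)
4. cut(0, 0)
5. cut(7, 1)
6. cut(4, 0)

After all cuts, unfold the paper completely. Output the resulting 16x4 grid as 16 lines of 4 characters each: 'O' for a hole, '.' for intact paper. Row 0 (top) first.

Answer: .OO.
....
....
O..O
O..O
....
....
O..O
O..O
....
....
O..O
O..O
....
....
.OO.

Derivation:
Op 1 fold_left: fold axis v@2; visible region now rows[0,16) x cols[0,2) = 16x2
Op 2 fold_down: fold axis h@8; visible region now rows[8,16) x cols[0,2) = 8x2
Op 3 cut(3, 0): punch at orig (11,0); cuts so far [(11, 0)]; region rows[8,16) x cols[0,2) = 8x2
Op 4 cut(0, 0): punch at orig (8,0); cuts so far [(8, 0), (11, 0)]; region rows[8,16) x cols[0,2) = 8x2
Op 5 cut(7, 1): punch at orig (15,1); cuts so far [(8, 0), (11, 0), (15, 1)]; region rows[8,16) x cols[0,2) = 8x2
Op 6 cut(4, 0): punch at orig (12,0); cuts so far [(8, 0), (11, 0), (12, 0), (15, 1)]; region rows[8,16) x cols[0,2) = 8x2
Unfold 1 (reflect across h@8): 8 holes -> [(0, 1), (3, 0), (4, 0), (7, 0), (8, 0), (11, 0), (12, 0), (15, 1)]
Unfold 2 (reflect across v@2): 16 holes -> [(0, 1), (0, 2), (3, 0), (3, 3), (4, 0), (4, 3), (7, 0), (7, 3), (8, 0), (8, 3), (11, 0), (11, 3), (12, 0), (12, 3), (15, 1), (15, 2)]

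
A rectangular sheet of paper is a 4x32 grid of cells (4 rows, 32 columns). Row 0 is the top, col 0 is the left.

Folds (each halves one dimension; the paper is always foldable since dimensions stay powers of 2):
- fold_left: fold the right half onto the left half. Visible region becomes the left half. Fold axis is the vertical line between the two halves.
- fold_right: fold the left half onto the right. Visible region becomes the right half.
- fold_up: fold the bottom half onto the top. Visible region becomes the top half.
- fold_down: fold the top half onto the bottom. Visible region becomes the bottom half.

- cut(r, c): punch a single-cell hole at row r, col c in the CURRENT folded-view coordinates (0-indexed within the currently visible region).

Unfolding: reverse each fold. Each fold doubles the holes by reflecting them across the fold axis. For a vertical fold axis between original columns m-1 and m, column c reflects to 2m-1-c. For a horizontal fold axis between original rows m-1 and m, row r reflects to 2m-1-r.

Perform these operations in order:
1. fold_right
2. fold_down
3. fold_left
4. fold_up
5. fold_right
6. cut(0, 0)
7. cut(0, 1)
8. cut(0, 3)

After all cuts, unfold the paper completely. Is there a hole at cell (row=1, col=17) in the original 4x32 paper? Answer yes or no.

Answer: no

Derivation:
Op 1 fold_right: fold axis v@16; visible region now rows[0,4) x cols[16,32) = 4x16
Op 2 fold_down: fold axis h@2; visible region now rows[2,4) x cols[16,32) = 2x16
Op 3 fold_left: fold axis v@24; visible region now rows[2,4) x cols[16,24) = 2x8
Op 4 fold_up: fold axis h@3; visible region now rows[2,3) x cols[16,24) = 1x8
Op 5 fold_right: fold axis v@20; visible region now rows[2,3) x cols[20,24) = 1x4
Op 6 cut(0, 0): punch at orig (2,20); cuts so far [(2, 20)]; region rows[2,3) x cols[20,24) = 1x4
Op 7 cut(0, 1): punch at orig (2,21); cuts so far [(2, 20), (2, 21)]; region rows[2,3) x cols[20,24) = 1x4
Op 8 cut(0, 3): punch at orig (2,23); cuts so far [(2, 20), (2, 21), (2, 23)]; region rows[2,3) x cols[20,24) = 1x4
Unfold 1 (reflect across v@20): 6 holes -> [(2, 16), (2, 18), (2, 19), (2, 20), (2, 21), (2, 23)]
Unfold 2 (reflect across h@3): 12 holes -> [(2, 16), (2, 18), (2, 19), (2, 20), (2, 21), (2, 23), (3, 16), (3, 18), (3, 19), (3, 20), (3, 21), (3, 23)]
Unfold 3 (reflect across v@24): 24 holes -> [(2, 16), (2, 18), (2, 19), (2, 20), (2, 21), (2, 23), (2, 24), (2, 26), (2, 27), (2, 28), (2, 29), (2, 31), (3, 16), (3, 18), (3, 19), (3, 20), (3, 21), (3, 23), (3, 24), (3, 26), (3, 27), (3, 28), (3, 29), (3, 31)]
Unfold 4 (reflect across h@2): 48 holes -> [(0, 16), (0, 18), (0, 19), (0, 20), (0, 21), (0, 23), (0, 24), (0, 26), (0, 27), (0, 28), (0, 29), (0, 31), (1, 16), (1, 18), (1, 19), (1, 20), (1, 21), (1, 23), (1, 24), (1, 26), (1, 27), (1, 28), (1, 29), (1, 31), (2, 16), (2, 18), (2, 19), (2, 20), (2, 21), (2, 23), (2, 24), (2, 26), (2, 27), (2, 28), (2, 29), (2, 31), (3, 16), (3, 18), (3, 19), (3, 20), (3, 21), (3, 23), (3, 24), (3, 26), (3, 27), (3, 28), (3, 29), (3, 31)]
Unfold 5 (reflect across v@16): 96 holes -> [(0, 0), (0, 2), (0, 3), (0, 4), (0, 5), (0, 7), (0, 8), (0, 10), (0, 11), (0, 12), (0, 13), (0, 15), (0, 16), (0, 18), (0, 19), (0, 20), (0, 21), (0, 23), (0, 24), (0, 26), (0, 27), (0, 28), (0, 29), (0, 31), (1, 0), (1, 2), (1, 3), (1, 4), (1, 5), (1, 7), (1, 8), (1, 10), (1, 11), (1, 12), (1, 13), (1, 15), (1, 16), (1, 18), (1, 19), (1, 20), (1, 21), (1, 23), (1, 24), (1, 26), (1, 27), (1, 28), (1, 29), (1, 31), (2, 0), (2, 2), (2, 3), (2, 4), (2, 5), (2, 7), (2, 8), (2, 10), (2, 11), (2, 12), (2, 13), (2, 15), (2, 16), (2, 18), (2, 19), (2, 20), (2, 21), (2, 23), (2, 24), (2, 26), (2, 27), (2, 28), (2, 29), (2, 31), (3, 0), (3, 2), (3, 3), (3, 4), (3, 5), (3, 7), (3, 8), (3, 10), (3, 11), (3, 12), (3, 13), (3, 15), (3, 16), (3, 18), (3, 19), (3, 20), (3, 21), (3, 23), (3, 24), (3, 26), (3, 27), (3, 28), (3, 29), (3, 31)]
Holes: [(0, 0), (0, 2), (0, 3), (0, 4), (0, 5), (0, 7), (0, 8), (0, 10), (0, 11), (0, 12), (0, 13), (0, 15), (0, 16), (0, 18), (0, 19), (0, 20), (0, 21), (0, 23), (0, 24), (0, 26), (0, 27), (0, 28), (0, 29), (0, 31), (1, 0), (1, 2), (1, 3), (1, 4), (1, 5), (1, 7), (1, 8), (1, 10), (1, 11), (1, 12), (1, 13), (1, 15), (1, 16), (1, 18), (1, 19), (1, 20), (1, 21), (1, 23), (1, 24), (1, 26), (1, 27), (1, 28), (1, 29), (1, 31), (2, 0), (2, 2), (2, 3), (2, 4), (2, 5), (2, 7), (2, 8), (2, 10), (2, 11), (2, 12), (2, 13), (2, 15), (2, 16), (2, 18), (2, 19), (2, 20), (2, 21), (2, 23), (2, 24), (2, 26), (2, 27), (2, 28), (2, 29), (2, 31), (3, 0), (3, 2), (3, 3), (3, 4), (3, 5), (3, 7), (3, 8), (3, 10), (3, 11), (3, 12), (3, 13), (3, 15), (3, 16), (3, 18), (3, 19), (3, 20), (3, 21), (3, 23), (3, 24), (3, 26), (3, 27), (3, 28), (3, 29), (3, 31)]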